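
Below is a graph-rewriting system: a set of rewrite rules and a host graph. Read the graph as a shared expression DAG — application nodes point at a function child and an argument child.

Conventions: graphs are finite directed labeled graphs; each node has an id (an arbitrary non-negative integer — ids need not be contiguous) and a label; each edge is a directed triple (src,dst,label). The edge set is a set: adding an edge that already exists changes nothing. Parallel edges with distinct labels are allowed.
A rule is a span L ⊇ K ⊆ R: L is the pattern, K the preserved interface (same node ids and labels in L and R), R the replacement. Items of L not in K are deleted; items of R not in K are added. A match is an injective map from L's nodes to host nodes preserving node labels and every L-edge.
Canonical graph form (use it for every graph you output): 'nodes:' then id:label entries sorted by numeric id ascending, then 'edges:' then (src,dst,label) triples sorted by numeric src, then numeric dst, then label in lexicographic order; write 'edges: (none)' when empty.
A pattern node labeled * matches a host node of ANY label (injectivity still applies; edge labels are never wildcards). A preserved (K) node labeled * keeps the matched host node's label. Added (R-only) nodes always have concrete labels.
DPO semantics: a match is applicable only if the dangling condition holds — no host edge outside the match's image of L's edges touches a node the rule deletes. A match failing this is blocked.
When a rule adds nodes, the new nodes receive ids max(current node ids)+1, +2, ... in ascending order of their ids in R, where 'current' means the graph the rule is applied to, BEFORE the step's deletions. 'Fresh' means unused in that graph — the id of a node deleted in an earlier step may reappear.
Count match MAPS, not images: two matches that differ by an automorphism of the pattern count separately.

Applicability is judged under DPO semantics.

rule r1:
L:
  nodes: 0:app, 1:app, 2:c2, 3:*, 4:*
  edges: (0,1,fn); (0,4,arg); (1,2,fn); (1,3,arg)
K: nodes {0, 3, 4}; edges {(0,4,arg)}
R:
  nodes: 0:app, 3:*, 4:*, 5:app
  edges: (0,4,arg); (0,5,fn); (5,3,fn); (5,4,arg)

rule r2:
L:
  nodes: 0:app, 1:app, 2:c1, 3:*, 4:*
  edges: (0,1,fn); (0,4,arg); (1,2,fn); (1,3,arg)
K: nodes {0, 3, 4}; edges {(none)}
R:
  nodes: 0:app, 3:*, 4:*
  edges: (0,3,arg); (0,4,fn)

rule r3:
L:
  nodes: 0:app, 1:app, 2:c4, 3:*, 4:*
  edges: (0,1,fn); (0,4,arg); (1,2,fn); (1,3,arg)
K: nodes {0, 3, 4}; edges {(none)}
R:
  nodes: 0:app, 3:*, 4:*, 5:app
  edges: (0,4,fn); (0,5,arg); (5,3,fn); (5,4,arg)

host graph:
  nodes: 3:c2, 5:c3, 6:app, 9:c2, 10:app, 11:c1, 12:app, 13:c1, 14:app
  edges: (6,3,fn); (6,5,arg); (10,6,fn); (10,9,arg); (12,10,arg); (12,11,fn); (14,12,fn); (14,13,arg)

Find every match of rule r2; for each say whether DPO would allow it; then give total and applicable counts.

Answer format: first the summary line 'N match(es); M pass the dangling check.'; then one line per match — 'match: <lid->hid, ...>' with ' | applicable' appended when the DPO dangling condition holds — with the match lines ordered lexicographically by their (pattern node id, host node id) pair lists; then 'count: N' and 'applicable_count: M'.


1 match(es); 1 pass the dangling check.
match: 0->14, 1->12, 2->11, 3->10, 4->13 | applicable
count: 1
applicable_count: 1


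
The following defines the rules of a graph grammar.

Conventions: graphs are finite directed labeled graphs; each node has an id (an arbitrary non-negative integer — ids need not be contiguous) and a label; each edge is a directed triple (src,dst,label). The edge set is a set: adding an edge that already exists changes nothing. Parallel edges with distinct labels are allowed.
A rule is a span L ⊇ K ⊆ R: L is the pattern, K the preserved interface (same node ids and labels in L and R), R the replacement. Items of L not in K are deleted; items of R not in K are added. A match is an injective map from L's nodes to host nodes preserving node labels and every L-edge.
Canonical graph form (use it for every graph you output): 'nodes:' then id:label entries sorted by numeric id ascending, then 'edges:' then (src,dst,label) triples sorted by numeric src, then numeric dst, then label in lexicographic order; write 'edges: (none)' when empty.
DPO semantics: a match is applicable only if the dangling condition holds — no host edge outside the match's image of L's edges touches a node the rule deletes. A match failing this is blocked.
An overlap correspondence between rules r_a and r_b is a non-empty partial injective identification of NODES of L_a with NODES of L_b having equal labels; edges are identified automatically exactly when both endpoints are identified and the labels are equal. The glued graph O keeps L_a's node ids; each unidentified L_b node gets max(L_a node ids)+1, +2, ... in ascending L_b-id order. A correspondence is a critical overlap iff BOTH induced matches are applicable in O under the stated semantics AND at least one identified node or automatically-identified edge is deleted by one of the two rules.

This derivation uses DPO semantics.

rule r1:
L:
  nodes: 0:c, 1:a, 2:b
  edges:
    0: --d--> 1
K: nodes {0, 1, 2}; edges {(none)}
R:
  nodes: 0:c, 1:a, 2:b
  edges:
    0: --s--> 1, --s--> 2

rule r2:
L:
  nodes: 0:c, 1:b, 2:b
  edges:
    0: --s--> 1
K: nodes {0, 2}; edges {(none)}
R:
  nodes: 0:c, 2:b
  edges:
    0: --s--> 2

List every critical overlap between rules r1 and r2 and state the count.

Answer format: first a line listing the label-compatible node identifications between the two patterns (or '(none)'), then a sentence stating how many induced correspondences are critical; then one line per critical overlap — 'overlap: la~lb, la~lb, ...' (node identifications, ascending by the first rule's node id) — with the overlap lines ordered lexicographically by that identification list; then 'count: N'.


label-compatible node identifications between L(r1) and L(r2): 0~0, 2~1, 2~2
2 of the induced correspondences are critical overlaps of r1 and r2.
overlap: 0~0, 2~1
overlap: 2~1
count: 2


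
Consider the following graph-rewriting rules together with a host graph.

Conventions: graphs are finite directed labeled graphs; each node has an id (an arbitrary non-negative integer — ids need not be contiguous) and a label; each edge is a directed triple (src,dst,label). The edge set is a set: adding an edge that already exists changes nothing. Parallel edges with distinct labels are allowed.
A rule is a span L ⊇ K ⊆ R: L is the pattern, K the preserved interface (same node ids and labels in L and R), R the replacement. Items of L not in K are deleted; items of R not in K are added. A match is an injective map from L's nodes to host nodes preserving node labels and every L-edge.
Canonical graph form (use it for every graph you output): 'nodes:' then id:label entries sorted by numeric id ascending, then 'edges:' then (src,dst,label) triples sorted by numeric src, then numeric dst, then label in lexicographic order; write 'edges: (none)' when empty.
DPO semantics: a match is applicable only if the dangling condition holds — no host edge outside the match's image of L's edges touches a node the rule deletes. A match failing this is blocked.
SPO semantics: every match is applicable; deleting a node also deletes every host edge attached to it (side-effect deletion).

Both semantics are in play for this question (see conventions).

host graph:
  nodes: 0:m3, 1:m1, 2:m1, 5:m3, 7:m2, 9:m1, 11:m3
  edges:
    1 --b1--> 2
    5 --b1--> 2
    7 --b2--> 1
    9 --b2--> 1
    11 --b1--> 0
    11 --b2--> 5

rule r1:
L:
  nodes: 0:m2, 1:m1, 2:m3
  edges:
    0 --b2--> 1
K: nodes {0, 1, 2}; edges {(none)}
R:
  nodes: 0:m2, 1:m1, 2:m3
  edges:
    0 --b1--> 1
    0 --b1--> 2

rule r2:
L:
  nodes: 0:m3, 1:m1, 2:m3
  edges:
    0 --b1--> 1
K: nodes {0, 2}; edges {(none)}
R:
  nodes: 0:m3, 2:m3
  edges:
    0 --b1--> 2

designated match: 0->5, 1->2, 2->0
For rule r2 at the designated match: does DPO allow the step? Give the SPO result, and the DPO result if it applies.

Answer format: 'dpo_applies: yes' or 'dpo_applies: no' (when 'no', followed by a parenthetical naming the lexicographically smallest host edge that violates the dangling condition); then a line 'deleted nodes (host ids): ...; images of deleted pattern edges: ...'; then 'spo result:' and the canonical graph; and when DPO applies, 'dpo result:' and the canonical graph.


dpo_applies: no
(the rule deletes node 2, which keeps host edge (1,2,b1) outside the match image — the dangling condition fails, DPO blocks; SPO proceeds and side-deletes such edges)
deleted nodes (host ids): 2; images of deleted pattern edges: (5,2,b1)
spo result:
nodes: 0:m3, 1:m1, 5:m3, 7:m2, 9:m1, 11:m3
edges: (5,0,b1); (7,1,b2); (9,1,b2); (11,0,b1); (11,5,b2)


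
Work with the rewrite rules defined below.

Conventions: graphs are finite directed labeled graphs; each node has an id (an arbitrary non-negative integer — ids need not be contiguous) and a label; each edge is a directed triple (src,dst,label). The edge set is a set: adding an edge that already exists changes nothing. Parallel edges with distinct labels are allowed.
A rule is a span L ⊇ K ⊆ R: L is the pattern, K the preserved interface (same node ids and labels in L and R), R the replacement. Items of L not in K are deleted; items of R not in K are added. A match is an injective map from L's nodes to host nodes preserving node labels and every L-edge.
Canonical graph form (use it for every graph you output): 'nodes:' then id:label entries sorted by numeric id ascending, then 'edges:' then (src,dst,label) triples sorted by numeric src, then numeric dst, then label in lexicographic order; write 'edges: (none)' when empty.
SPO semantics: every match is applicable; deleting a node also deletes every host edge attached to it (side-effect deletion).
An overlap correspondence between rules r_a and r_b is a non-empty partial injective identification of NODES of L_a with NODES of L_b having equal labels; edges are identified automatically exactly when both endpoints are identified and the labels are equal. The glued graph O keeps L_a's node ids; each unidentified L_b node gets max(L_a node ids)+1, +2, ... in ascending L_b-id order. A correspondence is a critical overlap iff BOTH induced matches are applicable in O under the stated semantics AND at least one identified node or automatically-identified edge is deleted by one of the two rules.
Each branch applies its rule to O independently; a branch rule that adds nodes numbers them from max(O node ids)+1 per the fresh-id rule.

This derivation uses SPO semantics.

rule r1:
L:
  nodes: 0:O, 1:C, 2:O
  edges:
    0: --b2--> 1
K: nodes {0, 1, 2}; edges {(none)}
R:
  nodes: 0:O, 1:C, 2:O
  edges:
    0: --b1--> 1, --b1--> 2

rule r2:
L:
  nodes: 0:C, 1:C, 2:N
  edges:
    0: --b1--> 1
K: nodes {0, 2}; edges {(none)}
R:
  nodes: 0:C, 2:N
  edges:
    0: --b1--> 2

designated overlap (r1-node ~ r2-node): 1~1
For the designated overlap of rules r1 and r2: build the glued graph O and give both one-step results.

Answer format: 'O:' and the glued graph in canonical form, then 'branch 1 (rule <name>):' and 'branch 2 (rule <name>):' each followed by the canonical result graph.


O:
nodes: 0:O, 1:C, 2:O, 3:C, 4:N
edges: (0,1,b2); (3,1,b1)
branch 1 (rule r1):
nodes: 0:O, 1:C, 2:O, 3:C, 4:N
edges: (0,1,b1); (0,2,b1); (3,1,b1)
branch 2 (rule r2):
nodes: 0:O, 2:O, 3:C, 4:N
edges: (3,4,b1)


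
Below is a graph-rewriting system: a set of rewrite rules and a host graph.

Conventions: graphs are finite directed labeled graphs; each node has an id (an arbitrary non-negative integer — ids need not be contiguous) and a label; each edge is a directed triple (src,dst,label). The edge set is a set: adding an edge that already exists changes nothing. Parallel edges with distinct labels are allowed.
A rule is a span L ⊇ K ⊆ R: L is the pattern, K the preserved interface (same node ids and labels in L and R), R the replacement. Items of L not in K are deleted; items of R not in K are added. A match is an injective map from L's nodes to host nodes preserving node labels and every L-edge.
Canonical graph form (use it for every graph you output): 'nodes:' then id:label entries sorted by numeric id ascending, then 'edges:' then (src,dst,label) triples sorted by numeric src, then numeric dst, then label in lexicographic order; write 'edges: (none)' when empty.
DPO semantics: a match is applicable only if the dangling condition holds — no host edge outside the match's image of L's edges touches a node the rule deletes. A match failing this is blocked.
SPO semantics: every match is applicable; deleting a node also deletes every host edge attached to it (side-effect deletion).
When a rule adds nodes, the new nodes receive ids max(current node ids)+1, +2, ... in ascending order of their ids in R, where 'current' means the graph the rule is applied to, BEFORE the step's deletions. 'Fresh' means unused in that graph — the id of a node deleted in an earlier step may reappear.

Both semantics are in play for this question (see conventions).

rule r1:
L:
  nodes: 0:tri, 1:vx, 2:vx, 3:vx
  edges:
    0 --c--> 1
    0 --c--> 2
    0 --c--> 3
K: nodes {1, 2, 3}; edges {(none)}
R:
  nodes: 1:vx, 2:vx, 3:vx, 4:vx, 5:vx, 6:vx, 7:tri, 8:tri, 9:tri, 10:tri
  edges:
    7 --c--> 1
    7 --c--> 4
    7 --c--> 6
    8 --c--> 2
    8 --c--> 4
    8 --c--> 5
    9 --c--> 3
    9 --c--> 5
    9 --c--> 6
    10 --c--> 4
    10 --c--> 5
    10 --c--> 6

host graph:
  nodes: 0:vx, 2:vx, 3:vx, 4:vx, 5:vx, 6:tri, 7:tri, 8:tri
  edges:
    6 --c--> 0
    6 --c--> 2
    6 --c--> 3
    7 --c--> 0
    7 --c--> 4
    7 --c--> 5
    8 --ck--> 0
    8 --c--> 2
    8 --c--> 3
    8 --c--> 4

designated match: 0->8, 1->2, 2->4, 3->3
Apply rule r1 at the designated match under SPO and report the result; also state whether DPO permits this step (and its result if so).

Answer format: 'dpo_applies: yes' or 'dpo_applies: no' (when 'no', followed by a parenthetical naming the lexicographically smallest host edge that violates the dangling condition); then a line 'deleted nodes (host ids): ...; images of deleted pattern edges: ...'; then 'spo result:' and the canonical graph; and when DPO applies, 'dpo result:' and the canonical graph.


dpo_applies: no
(the rule deletes node 8, which keeps host edge (8,0,ck) outside the match image — the dangling condition fails, DPO blocks; SPO proceeds and side-deletes such edges)
deleted nodes (host ids): 8; images of deleted pattern edges: (8,2,c); (8,3,c); (8,4,c)
spo result:
nodes: 0:vx, 2:vx, 3:vx, 4:vx, 5:vx, 6:tri, 7:tri, 9:vx, 10:vx, 11:vx, 12:tri, 13:tri, 14:tri, 15:tri
edges: (6,0,c); (6,2,c); (6,3,c); (7,0,c); (7,4,c); (7,5,c); (12,2,c); (12,9,c); (12,11,c); (13,4,c); (13,9,c); (13,10,c); (14,3,c); (14,10,c); (14,11,c); (15,9,c); (15,10,c); (15,11,c)


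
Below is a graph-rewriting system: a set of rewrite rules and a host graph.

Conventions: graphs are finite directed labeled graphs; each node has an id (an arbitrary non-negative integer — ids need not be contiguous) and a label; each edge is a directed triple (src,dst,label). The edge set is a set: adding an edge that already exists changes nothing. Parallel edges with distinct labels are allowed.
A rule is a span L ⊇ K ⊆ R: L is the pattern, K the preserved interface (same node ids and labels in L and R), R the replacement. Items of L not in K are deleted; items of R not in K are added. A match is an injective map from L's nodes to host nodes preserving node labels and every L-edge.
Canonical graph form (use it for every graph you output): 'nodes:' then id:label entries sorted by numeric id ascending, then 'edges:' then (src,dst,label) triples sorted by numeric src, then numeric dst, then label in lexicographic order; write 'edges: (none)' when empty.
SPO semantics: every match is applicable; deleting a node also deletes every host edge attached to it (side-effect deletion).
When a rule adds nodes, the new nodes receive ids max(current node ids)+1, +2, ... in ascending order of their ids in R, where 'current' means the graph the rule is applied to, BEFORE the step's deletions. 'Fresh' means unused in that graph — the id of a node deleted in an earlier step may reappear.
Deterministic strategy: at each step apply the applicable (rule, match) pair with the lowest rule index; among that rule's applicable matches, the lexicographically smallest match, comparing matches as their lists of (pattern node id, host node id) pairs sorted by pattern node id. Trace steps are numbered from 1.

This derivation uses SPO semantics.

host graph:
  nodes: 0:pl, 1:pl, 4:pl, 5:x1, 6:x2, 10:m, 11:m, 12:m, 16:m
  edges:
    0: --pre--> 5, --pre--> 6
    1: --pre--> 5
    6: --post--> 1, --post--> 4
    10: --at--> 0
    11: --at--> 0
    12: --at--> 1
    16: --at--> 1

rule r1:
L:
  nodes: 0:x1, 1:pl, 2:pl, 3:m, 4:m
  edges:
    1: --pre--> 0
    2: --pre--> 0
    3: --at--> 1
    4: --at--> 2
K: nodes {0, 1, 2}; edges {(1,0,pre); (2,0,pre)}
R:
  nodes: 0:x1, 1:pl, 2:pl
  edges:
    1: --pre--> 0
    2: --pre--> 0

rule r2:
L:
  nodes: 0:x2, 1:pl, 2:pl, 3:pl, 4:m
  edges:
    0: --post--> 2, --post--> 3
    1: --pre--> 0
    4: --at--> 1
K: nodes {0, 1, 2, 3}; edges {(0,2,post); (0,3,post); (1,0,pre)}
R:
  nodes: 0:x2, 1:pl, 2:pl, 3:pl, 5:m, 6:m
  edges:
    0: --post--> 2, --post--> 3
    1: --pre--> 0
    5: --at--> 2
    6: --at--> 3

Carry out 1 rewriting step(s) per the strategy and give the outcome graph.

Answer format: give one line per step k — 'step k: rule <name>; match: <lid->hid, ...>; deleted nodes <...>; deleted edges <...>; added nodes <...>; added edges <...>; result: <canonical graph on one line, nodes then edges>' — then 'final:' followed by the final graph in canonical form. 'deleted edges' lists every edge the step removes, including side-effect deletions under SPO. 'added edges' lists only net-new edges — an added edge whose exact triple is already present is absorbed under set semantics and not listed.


step 1: rule r1; match: 0->5, 1->0, 2->1, 3->10, 4->12; deleted nodes 10, 12; deleted edges (10,0,at); (12,1,at); added nodes (none); added edges (none); result: nodes: 0:pl, 1:pl, 4:pl, 5:x1, 6:x2, 11:m, 16:m edges: (0,5,pre); (0,6,pre); (1,5,pre); (6,1,post); (6,4,post); (11,0,at); (16,1,at)
final:
nodes: 0:pl, 1:pl, 4:pl, 5:x1, 6:x2, 11:m, 16:m
edges: (0,5,pre); (0,6,pre); (1,5,pre); (6,1,post); (6,4,post); (11,0,at); (16,1,at)


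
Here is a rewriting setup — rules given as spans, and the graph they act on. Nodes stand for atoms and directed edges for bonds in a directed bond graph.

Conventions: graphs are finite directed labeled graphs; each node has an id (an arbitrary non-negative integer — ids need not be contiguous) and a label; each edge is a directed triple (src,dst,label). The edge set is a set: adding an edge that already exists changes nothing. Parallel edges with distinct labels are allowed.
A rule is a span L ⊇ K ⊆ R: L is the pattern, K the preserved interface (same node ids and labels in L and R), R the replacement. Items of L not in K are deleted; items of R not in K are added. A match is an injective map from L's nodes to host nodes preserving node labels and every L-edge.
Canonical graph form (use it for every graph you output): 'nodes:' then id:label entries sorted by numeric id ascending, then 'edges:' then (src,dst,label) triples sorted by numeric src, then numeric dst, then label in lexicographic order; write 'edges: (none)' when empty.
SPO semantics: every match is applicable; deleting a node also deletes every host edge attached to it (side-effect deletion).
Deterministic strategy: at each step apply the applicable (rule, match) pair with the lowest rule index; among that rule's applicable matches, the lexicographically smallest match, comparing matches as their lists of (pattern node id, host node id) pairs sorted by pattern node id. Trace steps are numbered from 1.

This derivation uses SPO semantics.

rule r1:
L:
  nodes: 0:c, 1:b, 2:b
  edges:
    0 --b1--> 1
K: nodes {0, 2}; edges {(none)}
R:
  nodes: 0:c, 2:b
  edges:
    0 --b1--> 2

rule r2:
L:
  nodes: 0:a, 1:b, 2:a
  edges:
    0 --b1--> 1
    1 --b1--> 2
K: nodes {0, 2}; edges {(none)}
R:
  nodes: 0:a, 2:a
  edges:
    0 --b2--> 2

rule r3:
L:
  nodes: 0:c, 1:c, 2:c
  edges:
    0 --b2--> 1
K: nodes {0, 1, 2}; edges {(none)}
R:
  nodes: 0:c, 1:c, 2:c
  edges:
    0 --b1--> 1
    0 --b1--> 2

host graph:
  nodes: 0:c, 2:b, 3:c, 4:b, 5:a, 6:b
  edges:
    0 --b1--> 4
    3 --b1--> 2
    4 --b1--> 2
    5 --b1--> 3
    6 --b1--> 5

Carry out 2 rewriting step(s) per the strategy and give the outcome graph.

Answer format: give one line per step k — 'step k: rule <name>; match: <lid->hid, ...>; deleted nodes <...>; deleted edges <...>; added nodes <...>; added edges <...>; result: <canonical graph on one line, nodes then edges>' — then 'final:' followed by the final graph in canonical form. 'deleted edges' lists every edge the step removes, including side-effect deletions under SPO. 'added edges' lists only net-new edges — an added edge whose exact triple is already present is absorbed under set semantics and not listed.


step 1: rule r1; match: 0->0, 1->4, 2->2; deleted nodes 4; deleted edges (0,4,b1); (4,2,b1); added nodes (none); added edges (0,2,b1); result: nodes: 0:c, 2:b, 3:c, 5:a, 6:b edges: (0,2,b1); (3,2,b1); (5,3,b1); (6,5,b1)
step 2: rule r1; match: 0->0, 1->2, 2->6; deleted nodes 2; deleted edges (0,2,b1); (3,2,b1); added nodes (none); added edges (0,6,b1); result: nodes: 0:c, 3:c, 5:a, 6:b edges: (0,6,b1); (5,3,b1); (6,5,b1)
final:
nodes: 0:c, 3:c, 5:a, 6:b
edges: (0,6,b1); (5,3,b1); (6,5,b1)


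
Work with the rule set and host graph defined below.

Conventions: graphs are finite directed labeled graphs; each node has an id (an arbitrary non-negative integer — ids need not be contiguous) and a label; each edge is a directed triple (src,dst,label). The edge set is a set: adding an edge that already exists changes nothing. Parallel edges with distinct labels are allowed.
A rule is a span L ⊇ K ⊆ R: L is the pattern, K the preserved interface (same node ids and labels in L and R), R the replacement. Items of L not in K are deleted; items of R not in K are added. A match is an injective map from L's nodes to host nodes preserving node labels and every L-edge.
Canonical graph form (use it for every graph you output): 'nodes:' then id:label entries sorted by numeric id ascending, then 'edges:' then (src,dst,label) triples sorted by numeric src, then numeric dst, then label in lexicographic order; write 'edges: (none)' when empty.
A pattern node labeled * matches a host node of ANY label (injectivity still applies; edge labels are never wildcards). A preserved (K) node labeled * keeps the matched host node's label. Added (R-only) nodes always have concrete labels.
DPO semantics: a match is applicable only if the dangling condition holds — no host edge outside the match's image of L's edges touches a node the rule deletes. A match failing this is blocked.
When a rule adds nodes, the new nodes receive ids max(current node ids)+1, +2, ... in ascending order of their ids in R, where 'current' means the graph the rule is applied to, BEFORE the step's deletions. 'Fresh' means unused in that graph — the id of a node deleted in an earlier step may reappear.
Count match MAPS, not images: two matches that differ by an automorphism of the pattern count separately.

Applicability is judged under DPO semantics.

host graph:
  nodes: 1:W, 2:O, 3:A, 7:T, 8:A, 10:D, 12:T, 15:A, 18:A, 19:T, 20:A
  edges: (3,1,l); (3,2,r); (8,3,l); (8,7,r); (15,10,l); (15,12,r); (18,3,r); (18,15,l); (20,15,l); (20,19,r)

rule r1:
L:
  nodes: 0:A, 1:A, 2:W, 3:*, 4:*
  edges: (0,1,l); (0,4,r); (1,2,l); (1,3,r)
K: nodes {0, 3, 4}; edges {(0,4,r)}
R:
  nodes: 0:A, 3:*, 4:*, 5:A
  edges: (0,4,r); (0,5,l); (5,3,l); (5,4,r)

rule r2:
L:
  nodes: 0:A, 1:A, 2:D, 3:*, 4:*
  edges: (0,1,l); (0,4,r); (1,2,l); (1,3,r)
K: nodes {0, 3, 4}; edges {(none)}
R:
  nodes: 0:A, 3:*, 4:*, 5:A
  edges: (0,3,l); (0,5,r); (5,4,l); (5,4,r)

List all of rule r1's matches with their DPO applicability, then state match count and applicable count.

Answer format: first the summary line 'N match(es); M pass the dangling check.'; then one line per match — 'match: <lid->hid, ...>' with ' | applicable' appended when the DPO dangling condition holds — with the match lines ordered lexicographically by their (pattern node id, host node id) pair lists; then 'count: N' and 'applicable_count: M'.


1 match(es); 0 pass the dangling check.
match: 0->8, 1->3, 2->1, 3->2, 4->7
count: 1
applicable_count: 0


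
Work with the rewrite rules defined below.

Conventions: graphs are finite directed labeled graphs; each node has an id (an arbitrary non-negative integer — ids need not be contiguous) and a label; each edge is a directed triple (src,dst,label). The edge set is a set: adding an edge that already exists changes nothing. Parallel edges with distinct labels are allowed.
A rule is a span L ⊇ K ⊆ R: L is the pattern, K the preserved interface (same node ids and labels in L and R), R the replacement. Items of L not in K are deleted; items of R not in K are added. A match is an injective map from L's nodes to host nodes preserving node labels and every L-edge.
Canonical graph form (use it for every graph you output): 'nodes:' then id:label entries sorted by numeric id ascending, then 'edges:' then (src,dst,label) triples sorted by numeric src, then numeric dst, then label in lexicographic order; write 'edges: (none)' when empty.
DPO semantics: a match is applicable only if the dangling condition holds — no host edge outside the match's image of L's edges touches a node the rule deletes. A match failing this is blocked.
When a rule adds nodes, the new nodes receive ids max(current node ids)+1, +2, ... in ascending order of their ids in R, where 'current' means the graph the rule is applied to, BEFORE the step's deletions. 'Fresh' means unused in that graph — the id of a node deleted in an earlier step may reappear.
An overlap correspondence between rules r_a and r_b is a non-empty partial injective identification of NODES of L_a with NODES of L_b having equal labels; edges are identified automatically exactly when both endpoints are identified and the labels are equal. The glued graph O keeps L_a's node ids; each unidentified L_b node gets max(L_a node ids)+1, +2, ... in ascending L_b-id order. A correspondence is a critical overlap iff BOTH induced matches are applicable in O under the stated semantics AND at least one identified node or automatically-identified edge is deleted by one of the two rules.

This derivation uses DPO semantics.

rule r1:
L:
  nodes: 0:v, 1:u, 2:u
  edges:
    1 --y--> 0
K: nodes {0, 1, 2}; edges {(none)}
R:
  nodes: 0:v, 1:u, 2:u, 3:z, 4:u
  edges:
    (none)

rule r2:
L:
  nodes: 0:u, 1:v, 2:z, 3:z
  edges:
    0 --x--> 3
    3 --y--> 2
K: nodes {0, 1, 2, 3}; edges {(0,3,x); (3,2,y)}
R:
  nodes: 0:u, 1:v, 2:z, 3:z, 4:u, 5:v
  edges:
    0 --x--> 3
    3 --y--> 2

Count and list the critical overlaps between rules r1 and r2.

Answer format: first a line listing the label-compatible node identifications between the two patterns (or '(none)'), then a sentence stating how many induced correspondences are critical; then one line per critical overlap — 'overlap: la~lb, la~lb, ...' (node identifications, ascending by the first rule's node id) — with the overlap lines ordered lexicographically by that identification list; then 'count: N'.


label-compatible node identifications between L(r1) and L(r2): 0~1, 1~0, 2~0
0 of the induced correspondences are critical overlaps of r1 and r2.
count: 0


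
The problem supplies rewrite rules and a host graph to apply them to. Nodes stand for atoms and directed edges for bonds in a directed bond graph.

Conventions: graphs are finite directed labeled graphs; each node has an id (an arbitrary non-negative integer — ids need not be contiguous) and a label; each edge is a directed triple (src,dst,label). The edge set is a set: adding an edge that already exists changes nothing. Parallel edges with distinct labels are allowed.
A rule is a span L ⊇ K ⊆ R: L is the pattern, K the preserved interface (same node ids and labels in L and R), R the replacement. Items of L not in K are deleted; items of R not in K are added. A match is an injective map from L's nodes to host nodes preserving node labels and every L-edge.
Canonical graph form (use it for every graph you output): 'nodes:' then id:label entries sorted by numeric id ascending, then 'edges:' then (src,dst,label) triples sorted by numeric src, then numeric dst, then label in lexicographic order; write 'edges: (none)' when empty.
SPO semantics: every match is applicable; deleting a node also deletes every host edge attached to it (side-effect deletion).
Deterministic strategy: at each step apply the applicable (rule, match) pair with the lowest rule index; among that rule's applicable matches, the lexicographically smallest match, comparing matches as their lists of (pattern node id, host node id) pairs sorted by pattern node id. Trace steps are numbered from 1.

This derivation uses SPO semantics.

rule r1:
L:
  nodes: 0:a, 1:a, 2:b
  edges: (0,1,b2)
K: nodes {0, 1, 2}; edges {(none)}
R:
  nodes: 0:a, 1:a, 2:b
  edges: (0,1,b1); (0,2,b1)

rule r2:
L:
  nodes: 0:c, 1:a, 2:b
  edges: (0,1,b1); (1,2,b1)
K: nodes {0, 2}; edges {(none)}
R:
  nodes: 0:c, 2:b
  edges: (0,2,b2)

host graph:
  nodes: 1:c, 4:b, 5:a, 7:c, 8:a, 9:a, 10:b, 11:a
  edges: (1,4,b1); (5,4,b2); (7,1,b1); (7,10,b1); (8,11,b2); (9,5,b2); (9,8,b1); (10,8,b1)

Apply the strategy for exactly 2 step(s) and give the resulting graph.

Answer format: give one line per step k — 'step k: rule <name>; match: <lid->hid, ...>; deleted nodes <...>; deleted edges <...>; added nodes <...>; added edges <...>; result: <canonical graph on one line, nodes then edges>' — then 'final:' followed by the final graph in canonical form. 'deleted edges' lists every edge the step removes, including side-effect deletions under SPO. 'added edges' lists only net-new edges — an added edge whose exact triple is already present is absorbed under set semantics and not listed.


step 1: rule r1; match: 0->8, 1->11, 2->4; deleted nodes (none); deleted edges (8,11,b2); added nodes (none); added edges (8,4,b1); (8,11,b1); result: nodes: 1:c, 4:b, 5:a, 7:c, 8:a, 9:a, 10:b, 11:a edges: (1,4,b1); (5,4,b2); (7,1,b1); (7,10,b1); (8,4,b1); (8,11,b1); (9,5,b2); (9,8,b1); (10,8,b1)
step 2: rule r1; match: 0->9, 1->5, 2->4; deleted nodes (none); deleted edges (9,5,b2); added nodes (none); added edges (9,4,b1); (9,5,b1); result: nodes: 1:c, 4:b, 5:a, 7:c, 8:a, 9:a, 10:b, 11:a edges: (1,4,b1); (5,4,b2); (7,1,b1); (7,10,b1); (8,4,b1); (8,11,b1); (9,4,b1); (9,5,b1); (9,8,b1); (10,8,b1)
final:
nodes: 1:c, 4:b, 5:a, 7:c, 8:a, 9:a, 10:b, 11:a
edges: (1,4,b1); (5,4,b2); (7,1,b1); (7,10,b1); (8,4,b1); (8,11,b1); (9,4,b1); (9,5,b1); (9,8,b1); (10,8,b1)


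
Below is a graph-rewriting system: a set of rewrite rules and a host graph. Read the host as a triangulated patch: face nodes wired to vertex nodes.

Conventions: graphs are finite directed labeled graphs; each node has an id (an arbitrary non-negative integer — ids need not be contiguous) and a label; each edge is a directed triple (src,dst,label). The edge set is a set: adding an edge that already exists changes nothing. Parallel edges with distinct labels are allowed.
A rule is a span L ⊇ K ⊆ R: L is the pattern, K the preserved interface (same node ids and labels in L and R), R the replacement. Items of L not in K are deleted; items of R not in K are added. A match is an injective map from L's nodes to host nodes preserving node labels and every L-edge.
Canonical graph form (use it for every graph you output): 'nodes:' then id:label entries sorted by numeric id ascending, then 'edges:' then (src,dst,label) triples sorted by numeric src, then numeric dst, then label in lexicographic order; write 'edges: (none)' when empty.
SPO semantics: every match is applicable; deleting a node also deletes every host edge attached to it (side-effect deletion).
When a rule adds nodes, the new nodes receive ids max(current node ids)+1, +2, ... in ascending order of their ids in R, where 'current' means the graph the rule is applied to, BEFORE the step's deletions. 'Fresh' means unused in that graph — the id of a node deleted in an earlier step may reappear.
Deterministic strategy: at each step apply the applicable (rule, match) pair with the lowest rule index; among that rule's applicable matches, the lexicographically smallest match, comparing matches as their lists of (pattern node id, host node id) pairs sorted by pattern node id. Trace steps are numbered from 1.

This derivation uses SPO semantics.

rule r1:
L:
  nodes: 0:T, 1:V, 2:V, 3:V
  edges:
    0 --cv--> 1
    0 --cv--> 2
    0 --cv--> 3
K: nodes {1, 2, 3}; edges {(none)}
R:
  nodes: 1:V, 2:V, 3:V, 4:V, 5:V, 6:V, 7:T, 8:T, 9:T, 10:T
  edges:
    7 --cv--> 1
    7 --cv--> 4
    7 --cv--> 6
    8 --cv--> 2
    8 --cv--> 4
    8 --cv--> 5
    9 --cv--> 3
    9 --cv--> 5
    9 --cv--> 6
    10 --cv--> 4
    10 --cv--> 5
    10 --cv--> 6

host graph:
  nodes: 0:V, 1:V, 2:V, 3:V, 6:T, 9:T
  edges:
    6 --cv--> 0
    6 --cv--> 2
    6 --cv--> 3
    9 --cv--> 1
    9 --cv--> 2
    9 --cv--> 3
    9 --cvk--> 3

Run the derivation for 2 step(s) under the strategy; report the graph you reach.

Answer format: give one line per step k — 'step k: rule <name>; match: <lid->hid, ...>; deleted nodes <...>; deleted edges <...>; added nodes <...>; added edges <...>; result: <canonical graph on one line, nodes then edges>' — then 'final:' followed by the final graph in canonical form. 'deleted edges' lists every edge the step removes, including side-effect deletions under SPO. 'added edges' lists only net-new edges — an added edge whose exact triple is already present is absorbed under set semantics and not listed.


step 1: rule r1; match: 0->6, 1->0, 2->2, 3->3; deleted nodes 6; deleted edges (6,0,cv); (6,2,cv); (6,3,cv); added nodes 10, 11, 12, 13, 14, 15, 16; added edges (13,0,cv); (13,10,cv); (13,12,cv); (14,2,cv); (14,10,cv); (14,11,cv); (15,3,cv); (15,11,cv); (15,12,cv); (16,10,cv); (16,11,cv); (16,12,cv); result: nodes: 0:V, 1:V, 2:V, 3:V, 9:T, 10:V, 11:V, 12:V, 13:T, 14:T, 15:T, 16:T edges: (9,1,cv); (9,2,cv); (9,3,cv); (9,3,cvk); (13,0,cv); (13,10,cv); (13,12,cv); (14,2,cv); (14,10,cv); (14,11,cv); (15,3,cv); (15,11,cv); (15,12,cv); (16,10,cv); (16,11,cv); (16,12,cv)
step 2: rule r1; match: 0->9, 1->1, 2->2, 3->3; deleted nodes 9; deleted edges (9,1,cv); (9,2,cv); (9,3,cv); (9,3,cvk); added nodes 17, 18, 19, 20, 21, 22, 23; added edges (20,1,cv); (20,17,cv); (20,19,cv); (21,2,cv); (21,17,cv); (21,18,cv); (22,3,cv); (22,18,cv); (22,19,cv); (23,17,cv); (23,18,cv); (23,19,cv); result: nodes: 0:V, 1:V, 2:V, 3:V, 10:V, 11:V, 12:V, 13:T, 14:T, 15:T, 16:T, 17:V, 18:V, 19:V, 20:T, 21:T, 22:T, 23:T edges: (13,0,cv); (13,10,cv); (13,12,cv); (14,2,cv); (14,10,cv); (14,11,cv); (15,3,cv); (15,11,cv); (15,12,cv); (16,10,cv); (16,11,cv); (16,12,cv); (20,1,cv); (20,17,cv); (20,19,cv); (21,2,cv); (21,17,cv); (21,18,cv); (22,3,cv); (22,18,cv); (22,19,cv); (23,17,cv); (23,18,cv); (23,19,cv)
final:
nodes: 0:V, 1:V, 2:V, 3:V, 10:V, 11:V, 12:V, 13:T, 14:T, 15:T, 16:T, 17:V, 18:V, 19:V, 20:T, 21:T, 22:T, 23:T
edges: (13,0,cv); (13,10,cv); (13,12,cv); (14,2,cv); (14,10,cv); (14,11,cv); (15,3,cv); (15,11,cv); (15,12,cv); (16,10,cv); (16,11,cv); (16,12,cv); (20,1,cv); (20,17,cv); (20,19,cv); (21,2,cv); (21,17,cv); (21,18,cv); (22,3,cv); (22,18,cv); (22,19,cv); (23,17,cv); (23,18,cv); (23,19,cv)


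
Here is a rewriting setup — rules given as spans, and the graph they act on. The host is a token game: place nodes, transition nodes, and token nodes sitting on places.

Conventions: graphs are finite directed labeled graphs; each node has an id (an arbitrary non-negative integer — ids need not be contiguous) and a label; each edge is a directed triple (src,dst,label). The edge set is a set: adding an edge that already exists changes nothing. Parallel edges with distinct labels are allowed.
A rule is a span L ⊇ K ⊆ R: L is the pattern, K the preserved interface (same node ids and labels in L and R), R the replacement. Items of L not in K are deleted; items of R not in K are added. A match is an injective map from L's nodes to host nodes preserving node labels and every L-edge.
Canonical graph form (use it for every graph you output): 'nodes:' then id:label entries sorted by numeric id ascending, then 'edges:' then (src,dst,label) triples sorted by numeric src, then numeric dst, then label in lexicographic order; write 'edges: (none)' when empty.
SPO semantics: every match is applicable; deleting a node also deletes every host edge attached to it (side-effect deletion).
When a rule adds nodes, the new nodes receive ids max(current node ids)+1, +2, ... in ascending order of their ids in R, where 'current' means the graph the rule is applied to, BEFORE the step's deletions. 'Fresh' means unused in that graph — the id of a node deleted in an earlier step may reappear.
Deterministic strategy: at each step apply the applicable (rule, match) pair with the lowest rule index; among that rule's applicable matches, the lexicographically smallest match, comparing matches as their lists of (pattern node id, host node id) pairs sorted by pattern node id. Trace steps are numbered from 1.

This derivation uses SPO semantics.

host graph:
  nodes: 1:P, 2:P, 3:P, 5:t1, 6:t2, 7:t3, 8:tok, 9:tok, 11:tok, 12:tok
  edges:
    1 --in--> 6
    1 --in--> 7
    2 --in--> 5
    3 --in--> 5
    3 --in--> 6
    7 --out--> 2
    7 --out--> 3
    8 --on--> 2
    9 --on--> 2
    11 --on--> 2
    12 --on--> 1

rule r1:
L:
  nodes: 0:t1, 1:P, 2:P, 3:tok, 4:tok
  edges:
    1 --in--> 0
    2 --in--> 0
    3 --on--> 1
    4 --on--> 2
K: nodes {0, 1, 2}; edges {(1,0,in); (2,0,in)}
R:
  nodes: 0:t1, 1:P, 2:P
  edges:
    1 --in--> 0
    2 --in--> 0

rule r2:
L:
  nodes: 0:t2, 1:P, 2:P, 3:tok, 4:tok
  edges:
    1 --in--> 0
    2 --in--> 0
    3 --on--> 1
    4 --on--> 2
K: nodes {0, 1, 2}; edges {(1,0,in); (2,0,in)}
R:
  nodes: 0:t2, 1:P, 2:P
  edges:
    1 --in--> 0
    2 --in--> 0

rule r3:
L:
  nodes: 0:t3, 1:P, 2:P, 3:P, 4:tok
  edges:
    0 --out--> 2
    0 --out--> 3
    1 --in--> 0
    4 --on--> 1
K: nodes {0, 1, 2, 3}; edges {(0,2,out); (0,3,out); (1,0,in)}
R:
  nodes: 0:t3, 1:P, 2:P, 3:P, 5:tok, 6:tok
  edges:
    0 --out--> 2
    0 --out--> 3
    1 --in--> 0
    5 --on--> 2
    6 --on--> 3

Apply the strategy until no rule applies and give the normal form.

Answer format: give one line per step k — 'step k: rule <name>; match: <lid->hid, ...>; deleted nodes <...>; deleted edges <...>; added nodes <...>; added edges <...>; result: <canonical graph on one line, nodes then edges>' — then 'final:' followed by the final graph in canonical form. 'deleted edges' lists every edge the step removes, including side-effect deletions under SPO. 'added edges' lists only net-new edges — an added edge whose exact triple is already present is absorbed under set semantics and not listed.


step 1: rule r3; match: 0->7, 1->1, 2->2, 3->3, 4->12; deleted nodes 12; deleted edges (12,1,on); added nodes 13, 14; added edges (13,2,on); (14,3,on); result: nodes: 1:P, 2:P, 3:P, 5:t1, 6:t2, 7:t3, 8:tok, 9:tok, 11:tok, 13:tok, 14:tok edges: (1,6,in); (1,7,in); (2,5,in); (3,5,in); (3,6,in); (7,2,out); (7,3,out); (8,2,on); (9,2,on); (11,2,on); (13,2,on); (14,3,on)
step 2: rule r1; match: 0->5, 1->2, 2->3, 3->8, 4->14; deleted nodes 8, 14; deleted edges (8,2,on); (14,3,on); added nodes (none); added edges (none); result: nodes: 1:P, 2:P, 3:P, 5:t1, 6:t2, 7:t3, 9:tok, 11:tok, 13:tok edges: (1,6,in); (1,7,in); (2,5,in); (3,5,in); (3,6,in); (7,2,out); (7,3,out); (9,2,on); (11,2,on); (13,2,on)
final:
nodes: 1:P, 2:P, 3:P, 5:t1, 6:t2, 7:t3, 9:tok, 11:tok, 13:tok
edges: (1,6,in); (1,7,in); (2,5,in); (3,5,in); (3,6,in); (7,2,out); (7,3,out); (9,2,on); (11,2,on); (13,2,on)


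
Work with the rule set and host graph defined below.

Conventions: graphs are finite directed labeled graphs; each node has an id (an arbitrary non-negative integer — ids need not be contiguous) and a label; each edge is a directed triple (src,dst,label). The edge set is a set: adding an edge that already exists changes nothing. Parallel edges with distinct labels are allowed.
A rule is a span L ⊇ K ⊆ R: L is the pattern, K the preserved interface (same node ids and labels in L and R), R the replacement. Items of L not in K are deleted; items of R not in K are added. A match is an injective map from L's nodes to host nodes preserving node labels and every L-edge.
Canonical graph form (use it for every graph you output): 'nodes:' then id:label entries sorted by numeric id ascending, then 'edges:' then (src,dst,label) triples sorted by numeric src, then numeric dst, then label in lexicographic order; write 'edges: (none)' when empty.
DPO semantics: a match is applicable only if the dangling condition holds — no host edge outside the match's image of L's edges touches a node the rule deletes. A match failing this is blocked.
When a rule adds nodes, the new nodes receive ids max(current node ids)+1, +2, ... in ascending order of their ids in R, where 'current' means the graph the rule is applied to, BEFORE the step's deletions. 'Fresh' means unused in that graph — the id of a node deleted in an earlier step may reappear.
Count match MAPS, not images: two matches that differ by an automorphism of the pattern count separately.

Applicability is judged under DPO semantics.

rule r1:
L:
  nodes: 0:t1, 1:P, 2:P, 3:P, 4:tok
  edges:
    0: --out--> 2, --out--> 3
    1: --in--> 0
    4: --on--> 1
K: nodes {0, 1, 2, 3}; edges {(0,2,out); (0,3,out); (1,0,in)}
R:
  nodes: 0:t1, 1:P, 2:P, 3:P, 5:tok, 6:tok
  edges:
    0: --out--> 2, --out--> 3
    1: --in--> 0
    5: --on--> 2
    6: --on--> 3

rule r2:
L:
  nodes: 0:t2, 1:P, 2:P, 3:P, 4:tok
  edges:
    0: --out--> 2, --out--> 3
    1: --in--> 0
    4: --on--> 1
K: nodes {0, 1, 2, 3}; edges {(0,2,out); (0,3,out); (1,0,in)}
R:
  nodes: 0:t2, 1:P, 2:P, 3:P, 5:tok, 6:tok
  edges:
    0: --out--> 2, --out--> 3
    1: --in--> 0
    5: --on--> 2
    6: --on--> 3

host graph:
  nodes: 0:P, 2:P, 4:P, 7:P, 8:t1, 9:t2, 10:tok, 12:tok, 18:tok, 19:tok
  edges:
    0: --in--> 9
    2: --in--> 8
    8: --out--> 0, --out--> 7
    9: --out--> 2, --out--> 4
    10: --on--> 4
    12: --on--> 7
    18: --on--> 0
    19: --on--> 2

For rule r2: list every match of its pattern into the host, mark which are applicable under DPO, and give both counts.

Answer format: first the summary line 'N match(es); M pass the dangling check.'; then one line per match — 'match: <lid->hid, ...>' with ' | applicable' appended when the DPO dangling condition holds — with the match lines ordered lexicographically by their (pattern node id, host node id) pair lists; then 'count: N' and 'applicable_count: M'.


2 match(es); 2 pass the dangling check.
match: 0->9, 1->0, 2->2, 3->4, 4->18 | applicable
match: 0->9, 1->0, 2->4, 3->2, 4->18 | applicable
count: 2
applicable_count: 2
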